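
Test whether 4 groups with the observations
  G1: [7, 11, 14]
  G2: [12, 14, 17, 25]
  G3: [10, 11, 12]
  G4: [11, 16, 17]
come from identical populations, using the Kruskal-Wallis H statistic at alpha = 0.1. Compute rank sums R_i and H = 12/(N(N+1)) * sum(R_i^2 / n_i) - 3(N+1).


Step 1: Combine all N = 13 observations and assign midranks.
sorted (value, group, rank): (7,G1,1), (10,G3,2), (11,G1,4), (11,G3,4), (11,G4,4), (12,G2,6.5), (12,G3,6.5), (14,G1,8.5), (14,G2,8.5), (16,G4,10), (17,G2,11.5), (17,G4,11.5), (25,G2,13)
Step 2: Sum ranks within each group.
R_1 = 13.5 (n_1 = 3)
R_2 = 39.5 (n_2 = 4)
R_3 = 12.5 (n_3 = 3)
R_4 = 25.5 (n_4 = 3)
Step 3: H = 12/(N(N+1)) * sum(R_i^2/n_i) - 3(N+1)
     = 12/(13*14) * (13.5^2/3 + 39.5^2/4 + 12.5^2/3 + 25.5^2/3) - 3*14
     = 0.065934 * 719.646 - 42
     = 5.449176.
Step 4: Ties present; correction factor C = 1 - 42/(13^3 - 13) = 0.980769. Corrected H = 5.449176 / 0.980769 = 5.556022.
Step 5: Under H0, H ~ chi^2(3); p-value = 0.135326.
Step 6: alpha = 0.1. fail to reject H0.

H = 5.5560, df = 3, p = 0.135326, fail to reject H0.


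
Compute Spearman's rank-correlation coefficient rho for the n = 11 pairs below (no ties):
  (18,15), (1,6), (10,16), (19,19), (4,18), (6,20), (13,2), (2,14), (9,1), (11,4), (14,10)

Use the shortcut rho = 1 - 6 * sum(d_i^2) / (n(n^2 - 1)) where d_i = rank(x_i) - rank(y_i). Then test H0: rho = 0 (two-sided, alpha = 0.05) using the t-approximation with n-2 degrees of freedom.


Step 1: Rank x and y separately (midranks; no ties here).
rank(x): 18->10, 1->1, 10->6, 19->11, 4->3, 6->4, 13->8, 2->2, 9->5, 11->7, 14->9
rank(y): 15->7, 6->4, 16->8, 19->10, 18->9, 20->11, 2->2, 14->6, 1->1, 4->3, 10->5
Step 2: d_i = R_x(i) - R_y(i); compute d_i^2.
  (10-7)^2=9, (1-4)^2=9, (6-8)^2=4, (11-10)^2=1, (3-9)^2=36, (4-11)^2=49, (8-2)^2=36, (2-6)^2=16, (5-1)^2=16, (7-3)^2=16, (9-5)^2=16
sum(d^2) = 208.
Step 3: rho = 1 - 6*208 / (11*(11^2 - 1)) = 1 - 1248/1320 = 0.054545.
Step 4: Under H0, t = rho * sqrt((n-2)/(1-rho^2)) = 0.1639 ~ t(9).
Step 5: Two-sided p-value from the t-distribution with 9 df = 0.873447.
Step 6: alpha = 0.05. fail to reject H0.

rho = 0.0545, p = 0.873447, fail to reject H0 at alpha = 0.05.


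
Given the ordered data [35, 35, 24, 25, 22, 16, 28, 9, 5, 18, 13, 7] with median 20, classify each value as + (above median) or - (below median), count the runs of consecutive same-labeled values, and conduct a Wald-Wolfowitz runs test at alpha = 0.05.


Step 1: Compute median = 20; label A = above, B = below.
Labels in order: AAAAABABBBBB  (n_A = 6, n_B = 6)
Step 2: Count runs R = 4.
Step 3: Under H0 (random ordering), E[R] = 2*n_A*n_B/(n_A+n_B) + 1 = 2*6*6/12 + 1 = 7.0000.
        Var[R] = 2*n_A*n_B*(2*n_A*n_B - n_A - n_B) / ((n_A+n_B)^2 * (n_A+n_B-1)) = 4320/1584 = 2.7273.
        SD[R] = 1.6514.
Step 4: Continuity-corrected z = (R + 0.5 - E[R]) / SD[R] = (4 + 0.5 - 7.0000) / 1.6514 = -1.5138.
Step 5: Two-sided p-value via normal approximation = 2*(1 - Phi(|z|)) = 0.130070.
Step 6: alpha = 0.05. fail to reject H0.

R = 4, z = -1.5138, p = 0.130070, fail to reject H0.


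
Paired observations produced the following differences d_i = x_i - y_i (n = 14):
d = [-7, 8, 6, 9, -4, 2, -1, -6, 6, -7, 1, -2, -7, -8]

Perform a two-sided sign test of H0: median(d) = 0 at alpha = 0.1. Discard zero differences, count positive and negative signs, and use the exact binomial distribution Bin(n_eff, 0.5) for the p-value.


Step 1: Discard zero differences. Original n = 14; n_eff = number of nonzero differences = 14.
Nonzero differences (with sign): -7, +8, +6, +9, -4, +2, -1, -6, +6, -7, +1, -2, -7, -8
Step 2: Count signs: positive = 6, negative = 8.
Step 3: Under H0: P(positive) = 0.5, so the number of positives S ~ Bin(14, 0.5).
Step 4: Two-sided exact p-value = sum of Bin(14,0.5) probabilities at or below the observed probability = 0.790527.
Step 5: alpha = 0.1. fail to reject H0.

n_eff = 14, pos = 6, neg = 8, p = 0.790527, fail to reject H0.


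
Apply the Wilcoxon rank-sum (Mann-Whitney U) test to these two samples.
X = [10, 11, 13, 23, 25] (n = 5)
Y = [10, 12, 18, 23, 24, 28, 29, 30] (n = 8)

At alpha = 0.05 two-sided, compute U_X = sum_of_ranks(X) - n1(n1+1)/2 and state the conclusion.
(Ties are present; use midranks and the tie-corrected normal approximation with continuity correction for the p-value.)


Step 1: Combine and sort all 13 observations; assign midranks.
sorted (value, group): (10,X), (10,Y), (11,X), (12,Y), (13,X), (18,Y), (23,X), (23,Y), (24,Y), (25,X), (28,Y), (29,Y), (30,Y)
ranks: 10->1.5, 10->1.5, 11->3, 12->4, 13->5, 18->6, 23->7.5, 23->7.5, 24->9, 25->10, 28->11, 29->12, 30->13
Step 2: Rank sum for X: R1 = 1.5 + 3 + 5 + 7.5 + 10 = 27.
Step 3: U_X = R1 - n1(n1+1)/2 = 27 - 5*6/2 = 27 - 15 = 12.
       U_Y = n1*n2 - U_X = 40 - 12 = 28.
Step 4: Ties are present, so use the tie-corrected normal approximation (with continuity correction) for the p-value.
Step 5: p-value = 0.270933; compare to alpha = 0.05. fail to reject H0.

U_X = 12, p = 0.270933, fail to reject H0 at alpha = 0.05.


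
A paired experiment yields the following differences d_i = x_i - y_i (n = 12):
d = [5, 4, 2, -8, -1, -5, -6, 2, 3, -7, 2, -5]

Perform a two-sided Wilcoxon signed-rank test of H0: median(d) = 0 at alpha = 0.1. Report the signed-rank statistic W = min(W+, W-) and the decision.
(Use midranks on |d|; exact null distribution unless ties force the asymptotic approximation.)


Step 1: Drop any zero differences (none here) and take |d_i|.
|d| = [5, 4, 2, 8, 1, 5, 6, 2, 3, 7, 2, 5]
Step 2: Midrank |d_i| (ties get averaged ranks).
ranks: |5|->8, |4|->6, |2|->3, |8|->12, |1|->1, |5|->8, |6|->10, |2|->3, |3|->5, |7|->11, |2|->3, |5|->8
Step 3: Attach original signs; sum ranks with positive sign and with negative sign.
W+ = 8 + 6 + 3 + 3 + 5 + 3 = 28
W- = 12 + 1 + 8 + 10 + 11 + 8 = 50
(Check: W+ + W- = 78 should equal n(n+1)/2 = 78.)
Step 4: Test statistic W = min(W+, W-) = 28.
Step 5: Ties in |d|, so use the tie-corrected normal approximation.
        E[W] = n(n+1)/4 = 12*13/4 = 39.
        Tie groups: |d|=2 (t=3), |d|=5 (t=3); sum(t^3 - t) = 48.
        Var[W] = n(n+1)(2n+1)/24 - sum(t^3-t)/48 = 3900/24 - 48/48 = 161.5.
        z = (W - E[W]) / sqrt(Var[W]) = (28 - 39) / 12.7083 = -0.8656.
        Two-sided p = 2*Phi(z) = 0.386721.
Step 6: alpha = 0.1. fail to reject H0.

W+ = 28, W- = 50, W = min = 28, p = 0.386721, fail to reject H0.


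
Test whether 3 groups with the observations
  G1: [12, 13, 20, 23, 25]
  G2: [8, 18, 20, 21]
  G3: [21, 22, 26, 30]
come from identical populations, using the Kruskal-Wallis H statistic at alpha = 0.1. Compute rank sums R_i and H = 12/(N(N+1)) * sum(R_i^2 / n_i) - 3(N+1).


Step 1: Combine all N = 13 observations and assign midranks.
sorted (value, group, rank): (8,G2,1), (12,G1,2), (13,G1,3), (18,G2,4), (20,G1,5.5), (20,G2,5.5), (21,G2,7.5), (21,G3,7.5), (22,G3,9), (23,G1,10), (25,G1,11), (26,G3,12), (30,G3,13)
Step 2: Sum ranks within each group.
R_1 = 31.5 (n_1 = 5)
R_2 = 18 (n_2 = 4)
R_3 = 41.5 (n_3 = 4)
Step 3: H = 12/(N(N+1)) * sum(R_i^2/n_i) - 3(N+1)
     = 12/(13*14) * (31.5^2/5 + 18^2/4 + 41.5^2/4) - 3*14
     = 0.065934 * 710.013 - 42
     = 4.814011.
Step 4: Ties present; correction factor C = 1 - 12/(13^3 - 13) = 0.994505. Corrected H = 4.814011 / 0.994505 = 4.840608.
Step 5: Under H0, H ~ chi^2(2); p-value = 0.088895.
Step 6: alpha = 0.1. reject H0.

H = 4.8406, df = 2, p = 0.088895, reject H0.


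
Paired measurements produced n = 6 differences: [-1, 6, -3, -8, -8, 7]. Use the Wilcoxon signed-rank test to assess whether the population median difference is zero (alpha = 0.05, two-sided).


Step 1: Drop any zero differences (none here) and take |d_i|.
|d| = [1, 6, 3, 8, 8, 7]
Step 2: Midrank |d_i| (ties get averaged ranks).
ranks: |1|->1, |6|->3, |3|->2, |8|->5.5, |8|->5.5, |7|->4
Step 3: Attach original signs; sum ranks with positive sign and with negative sign.
W+ = 3 + 4 = 7
W- = 1 + 2 + 5.5 + 5.5 = 14
(Check: W+ + W- = 21 should equal n(n+1)/2 = 21.)
Step 4: Test statistic W = min(W+, W-) = 7.
Step 5: Ties in |d|, so use the tie-corrected normal approximation.
        E[W] = n(n+1)/4 = 6*7/4 = 10.5.
        Tie groups: |d|=8 (t=2); sum(t^3 - t) = 6.
        Var[W] = n(n+1)(2n+1)/24 - sum(t^3-t)/48 = 546/24 - 6/48 = 22.625.
        z = (W - E[W]) / sqrt(Var[W]) = (7 - 10.5) / 4.7566 = -0.7358.
        Two-sided p = 2*Phi(z) = 0.461838.
Step 6: alpha = 0.05. fail to reject H0.

W+ = 7, W- = 14, W = min = 7, p = 0.461838, fail to reject H0.


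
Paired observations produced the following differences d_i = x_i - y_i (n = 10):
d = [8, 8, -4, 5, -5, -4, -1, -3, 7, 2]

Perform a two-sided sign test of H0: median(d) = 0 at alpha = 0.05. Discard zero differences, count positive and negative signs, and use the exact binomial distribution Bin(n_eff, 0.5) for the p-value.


Step 1: Discard zero differences. Original n = 10; n_eff = number of nonzero differences = 10.
Nonzero differences (with sign): +8, +8, -4, +5, -5, -4, -1, -3, +7, +2
Step 2: Count signs: positive = 5, negative = 5.
Step 3: Under H0: P(positive) = 0.5, so the number of positives S ~ Bin(10, 0.5).
Step 4: Two-sided exact p-value = sum of Bin(10,0.5) probabilities at or below the observed probability = 1.000000.
Step 5: alpha = 0.05. fail to reject H0.

n_eff = 10, pos = 5, neg = 5, p = 1.000000, fail to reject H0.


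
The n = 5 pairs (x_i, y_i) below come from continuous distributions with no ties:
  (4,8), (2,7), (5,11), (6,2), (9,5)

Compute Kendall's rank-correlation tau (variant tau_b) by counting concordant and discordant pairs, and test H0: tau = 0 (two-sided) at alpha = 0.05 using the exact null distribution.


Step 1: Enumerate the 10 unordered pairs (i,j) with i<j and classify each by sign(x_j-x_i) * sign(y_j-y_i).
  (1,2):dx=-2,dy=-1->C; (1,3):dx=+1,dy=+3->C; (1,4):dx=+2,dy=-6->D; (1,5):dx=+5,dy=-3->D
  (2,3):dx=+3,dy=+4->C; (2,4):dx=+4,dy=-5->D; (2,5):dx=+7,dy=-2->D; (3,4):dx=+1,dy=-9->D
  (3,5):dx=+4,dy=-6->D; (4,5):dx=+3,dy=+3->C
Step 2: C = 4, D = 6, total pairs = 10.
Step 3: tau = (C - D)/(n(n-1)/2) = (4 - 6)/10 = -0.200000.
Step 4: Exact two-sided p-value (enumerate n! = 120 permutations of y under H0): p = 0.816667.
Step 5: alpha = 0.05. fail to reject H0.

tau_b = -0.2000 (C=4, D=6), p = 0.816667, fail to reject H0.


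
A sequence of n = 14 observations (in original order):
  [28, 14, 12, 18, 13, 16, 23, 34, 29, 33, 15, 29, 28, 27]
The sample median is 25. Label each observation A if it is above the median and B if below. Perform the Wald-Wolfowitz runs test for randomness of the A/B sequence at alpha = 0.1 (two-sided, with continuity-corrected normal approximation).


Step 1: Compute median = 25; label A = above, B = below.
Labels in order: ABBBBBBAAABAAA  (n_A = 7, n_B = 7)
Step 2: Count runs R = 5.
Step 3: Under H0 (random ordering), E[R] = 2*n_A*n_B/(n_A+n_B) + 1 = 2*7*7/14 + 1 = 8.0000.
        Var[R] = 2*n_A*n_B*(2*n_A*n_B - n_A - n_B) / ((n_A+n_B)^2 * (n_A+n_B-1)) = 8232/2548 = 3.2308.
        SD[R] = 1.7974.
Step 4: Continuity-corrected z = (R + 0.5 - E[R]) / SD[R] = (5 + 0.5 - 8.0000) / 1.7974 = -1.3909.
Step 5: Two-sided p-value via normal approximation = 2*(1 - Phi(|z|)) = 0.164264.
Step 6: alpha = 0.1. fail to reject H0.

R = 5, z = -1.3909, p = 0.164264, fail to reject H0.


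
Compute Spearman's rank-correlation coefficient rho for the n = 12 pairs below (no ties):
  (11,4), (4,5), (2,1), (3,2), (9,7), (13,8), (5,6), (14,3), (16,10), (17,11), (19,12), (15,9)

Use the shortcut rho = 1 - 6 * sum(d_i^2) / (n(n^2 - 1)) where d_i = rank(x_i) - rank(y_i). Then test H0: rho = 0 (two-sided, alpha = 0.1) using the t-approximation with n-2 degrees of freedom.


Step 1: Rank x and y separately (midranks; no ties here).
rank(x): 11->6, 4->3, 2->1, 3->2, 9->5, 13->7, 5->4, 14->8, 16->10, 17->11, 19->12, 15->9
rank(y): 4->4, 5->5, 1->1, 2->2, 7->7, 8->8, 6->6, 3->3, 10->10, 11->11, 12->12, 9->9
Step 2: d_i = R_x(i) - R_y(i); compute d_i^2.
  (6-4)^2=4, (3-5)^2=4, (1-1)^2=0, (2-2)^2=0, (5-7)^2=4, (7-8)^2=1, (4-6)^2=4, (8-3)^2=25, (10-10)^2=0, (11-11)^2=0, (12-12)^2=0, (9-9)^2=0
sum(d^2) = 42.
Step 3: rho = 1 - 6*42 / (12*(12^2 - 1)) = 1 - 252/1716 = 0.853147.
Step 4: Under H0, t = rho * sqrt((n-2)/(1-rho^2)) = 5.1716 ~ t(10).
Step 5: Two-sided p-value from the t-distribution with 10 df = 0.000418.
Step 6: alpha = 0.1. reject H0.

rho = 0.8531, p = 0.000418, reject H0 at alpha = 0.1.


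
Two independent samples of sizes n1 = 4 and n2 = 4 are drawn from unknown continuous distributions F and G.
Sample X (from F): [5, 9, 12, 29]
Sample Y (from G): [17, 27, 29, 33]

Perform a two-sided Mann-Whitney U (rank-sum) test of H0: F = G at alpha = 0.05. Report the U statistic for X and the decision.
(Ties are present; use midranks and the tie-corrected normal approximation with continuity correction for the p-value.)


Step 1: Combine and sort all 8 observations; assign midranks.
sorted (value, group): (5,X), (9,X), (12,X), (17,Y), (27,Y), (29,X), (29,Y), (33,Y)
ranks: 5->1, 9->2, 12->3, 17->4, 27->5, 29->6.5, 29->6.5, 33->8
Step 2: Rank sum for X: R1 = 1 + 2 + 3 + 6.5 = 12.5.
Step 3: U_X = R1 - n1(n1+1)/2 = 12.5 - 4*5/2 = 12.5 - 10 = 2.5.
       U_Y = n1*n2 - U_X = 16 - 2.5 = 13.5.
Step 4: Ties are present, so use the tie-corrected normal approximation (with continuity correction) for the p-value.
Step 5: p-value = 0.146489; compare to alpha = 0.05. fail to reject H0.

U_X = 2.5, p = 0.146489, fail to reject H0 at alpha = 0.05.


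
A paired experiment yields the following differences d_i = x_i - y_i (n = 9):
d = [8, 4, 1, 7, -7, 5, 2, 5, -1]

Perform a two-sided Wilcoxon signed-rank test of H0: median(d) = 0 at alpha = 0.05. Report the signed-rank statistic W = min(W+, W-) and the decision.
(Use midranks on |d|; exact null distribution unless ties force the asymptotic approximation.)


Step 1: Drop any zero differences (none here) and take |d_i|.
|d| = [8, 4, 1, 7, 7, 5, 2, 5, 1]
Step 2: Midrank |d_i| (ties get averaged ranks).
ranks: |8|->9, |4|->4, |1|->1.5, |7|->7.5, |7|->7.5, |5|->5.5, |2|->3, |5|->5.5, |1|->1.5
Step 3: Attach original signs; sum ranks with positive sign and with negative sign.
W+ = 9 + 4 + 1.5 + 7.5 + 5.5 + 3 + 5.5 = 36
W- = 7.5 + 1.5 = 9
(Check: W+ + W- = 45 should equal n(n+1)/2 = 45.)
Step 4: Test statistic W = min(W+, W-) = 9.
Step 5: Ties in |d|, so use the tie-corrected normal approximation.
        E[W] = n(n+1)/4 = 9*10/4 = 22.5.
        Tie groups: |d|=1 (t=2), |d|=5 (t=2), |d|=7 (t=2); sum(t^3 - t) = 18.
        Var[W] = n(n+1)(2n+1)/24 - sum(t^3-t)/48 = 1710/24 - 18/48 = 70.875.
        z = (W - E[W]) / sqrt(Var[W]) = (9 - 22.5) / 8.4187 = -1.6036.
        Two-sided p = 2*Phi(z) = 0.108809.
Step 6: alpha = 0.05. fail to reject H0.

W+ = 36, W- = 9, W = min = 9, p = 0.108809, fail to reject H0.


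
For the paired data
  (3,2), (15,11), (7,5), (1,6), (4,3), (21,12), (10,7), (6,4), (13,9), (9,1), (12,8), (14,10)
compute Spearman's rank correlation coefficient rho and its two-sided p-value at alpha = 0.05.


Step 1: Rank x and y separately (midranks; no ties here).
rank(x): 3->2, 15->11, 7->5, 1->1, 4->3, 21->12, 10->7, 6->4, 13->9, 9->6, 12->8, 14->10
rank(y): 2->2, 11->11, 5->5, 6->6, 3->3, 12->12, 7->7, 4->4, 9->9, 1->1, 8->8, 10->10
Step 2: d_i = R_x(i) - R_y(i); compute d_i^2.
  (2-2)^2=0, (11-11)^2=0, (5-5)^2=0, (1-6)^2=25, (3-3)^2=0, (12-12)^2=0, (7-7)^2=0, (4-4)^2=0, (9-9)^2=0, (6-1)^2=25, (8-8)^2=0, (10-10)^2=0
sum(d^2) = 50.
Step 3: rho = 1 - 6*50 / (12*(12^2 - 1)) = 1 - 300/1716 = 0.825175.
Step 4: Under H0, t = rho * sqrt((n-2)/(1-rho^2)) = 4.6195 ~ t(10).
Step 5: Two-sided p-value from the t-distribution with 10 df = 0.000951.
Step 6: alpha = 0.05. reject H0.

rho = 0.8252, p = 0.000951, reject H0 at alpha = 0.05.


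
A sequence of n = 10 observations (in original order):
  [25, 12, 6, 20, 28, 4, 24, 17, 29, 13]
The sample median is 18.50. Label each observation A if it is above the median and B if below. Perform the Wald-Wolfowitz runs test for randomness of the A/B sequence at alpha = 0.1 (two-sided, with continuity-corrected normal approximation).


Step 1: Compute median = 18.50; label A = above, B = below.
Labels in order: ABBAABABAB  (n_A = 5, n_B = 5)
Step 2: Count runs R = 8.
Step 3: Under H0 (random ordering), E[R] = 2*n_A*n_B/(n_A+n_B) + 1 = 2*5*5/10 + 1 = 6.0000.
        Var[R] = 2*n_A*n_B*(2*n_A*n_B - n_A - n_B) / ((n_A+n_B)^2 * (n_A+n_B-1)) = 2000/900 = 2.2222.
        SD[R] = 1.4907.
Step 4: Continuity-corrected z = (R - 0.5 - E[R]) / SD[R] = (8 - 0.5 - 6.0000) / 1.4907 = 1.0062.
Step 5: Two-sided p-value via normal approximation = 2*(1 - Phi(|z|)) = 0.314305.
Step 6: alpha = 0.1. fail to reject H0.

R = 8, z = 1.0062, p = 0.314305, fail to reject H0.


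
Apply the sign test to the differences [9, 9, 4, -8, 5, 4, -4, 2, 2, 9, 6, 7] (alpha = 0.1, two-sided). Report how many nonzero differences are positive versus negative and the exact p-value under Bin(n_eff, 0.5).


Step 1: Discard zero differences. Original n = 12; n_eff = number of nonzero differences = 12.
Nonzero differences (with sign): +9, +9, +4, -8, +5, +4, -4, +2, +2, +9, +6, +7
Step 2: Count signs: positive = 10, negative = 2.
Step 3: Under H0: P(positive) = 0.5, so the number of positives S ~ Bin(12, 0.5).
Step 4: Two-sided exact p-value = sum of Bin(12,0.5) probabilities at or below the observed probability = 0.038574.
Step 5: alpha = 0.1. reject H0.

n_eff = 12, pos = 10, neg = 2, p = 0.038574, reject H0.


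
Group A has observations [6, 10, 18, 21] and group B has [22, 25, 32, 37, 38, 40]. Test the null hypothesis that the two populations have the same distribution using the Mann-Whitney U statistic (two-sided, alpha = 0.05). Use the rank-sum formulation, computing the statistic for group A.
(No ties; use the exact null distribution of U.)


Step 1: Combine and sort all 10 observations; assign midranks.
sorted (value, group): (6,X), (10,X), (18,X), (21,X), (22,Y), (25,Y), (32,Y), (37,Y), (38,Y), (40,Y)
ranks: 6->1, 10->2, 18->3, 21->4, 22->5, 25->6, 32->7, 37->8, 38->9, 40->10
Step 2: Rank sum for X: R1 = 1 + 2 + 3 + 4 = 10.
Step 3: U_X = R1 - n1(n1+1)/2 = 10 - 4*5/2 = 10 - 10 = 0.
       U_Y = n1*n2 - U_X = 24 - 0 = 24.
Step 4: No ties, so the exact null distribution of U (based on enumerating the C(10,4) = 210 equally likely rank assignments) gives the two-sided p-value.
Step 5: p-value = 0.009524; compare to alpha = 0.05. reject H0.

U_X = 0, p = 0.009524, reject H0 at alpha = 0.05.


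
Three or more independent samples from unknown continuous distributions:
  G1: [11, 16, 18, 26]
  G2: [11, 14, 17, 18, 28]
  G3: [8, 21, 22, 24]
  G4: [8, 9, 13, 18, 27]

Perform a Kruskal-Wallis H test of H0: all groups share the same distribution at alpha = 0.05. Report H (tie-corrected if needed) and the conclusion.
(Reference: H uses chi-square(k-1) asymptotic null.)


Step 1: Combine all N = 18 observations and assign midranks.
sorted (value, group, rank): (8,G3,1.5), (8,G4,1.5), (9,G4,3), (11,G1,4.5), (11,G2,4.5), (13,G4,6), (14,G2,7), (16,G1,8), (17,G2,9), (18,G1,11), (18,G2,11), (18,G4,11), (21,G3,13), (22,G3,14), (24,G3,15), (26,G1,16), (27,G4,17), (28,G2,18)
Step 2: Sum ranks within each group.
R_1 = 39.5 (n_1 = 4)
R_2 = 49.5 (n_2 = 5)
R_3 = 43.5 (n_3 = 4)
R_4 = 38.5 (n_4 = 5)
Step 3: H = 12/(N(N+1)) * sum(R_i^2/n_i) - 3(N+1)
     = 12/(18*19) * (39.5^2/4 + 49.5^2/5 + 43.5^2/4 + 38.5^2/5) - 3*19
     = 0.035088 * 1649.62 - 57
     = 0.881579.
Step 4: Ties present; correction factor C = 1 - 36/(18^3 - 18) = 0.993808. Corrected H = 0.881579 / 0.993808 = 0.887072.
Step 5: Under H0, H ~ chi^2(3); p-value = 0.828547.
Step 6: alpha = 0.05. fail to reject H0.

H = 0.8871, df = 3, p = 0.828547, fail to reject H0.


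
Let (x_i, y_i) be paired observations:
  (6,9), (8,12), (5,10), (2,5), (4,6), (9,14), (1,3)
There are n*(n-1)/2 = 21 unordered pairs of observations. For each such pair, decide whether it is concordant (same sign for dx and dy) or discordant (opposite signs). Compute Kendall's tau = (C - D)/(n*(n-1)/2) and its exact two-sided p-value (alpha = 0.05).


Step 1: Enumerate the 21 unordered pairs (i,j) with i<j and classify each by sign(x_j-x_i) * sign(y_j-y_i).
  (1,2):dx=+2,dy=+3->C; (1,3):dx=-1,dy=+1->D; (1,4):dx=-4,dy=-4->C; (1,5):dx=-2,dy=-3->C
  (1,6):dx=+3,dy=+5->C; (1,7):dx=-5,dy=-6->C; (2,3):dx=-3,dy=-2->C; (2,4):dx=-6,dy=-7->C
  (2,5):dx=-4,dy=-6->C; (2,6):dx=+1,dy=+2->C; (2,7):dx=-7,dy=-9->C; (3,4):dx=-3,dy=-5->C
  (3,5):dx=-1,dy=-4->C; (3,6):dx=+4,dy=+4->C; (3,7):dx=-4,dy=-7->C; (4,5):dx=+2,dy=+1->C
  (4,6):dx=+7,dy=+9->C; (4,7):dx=-1,dy=-2->C; (5,6):dx=+5,dy=+8->C; (5,7):dx=-3,dy=-3->C
  (6,7):dx=-8,dy=-11->C
Step 2: C = 20, D = 1, total pairs = 21.
Step 3: tau = (C - D)/(n(n-1)/2) = (20 - 1)/21 = 0.904762.
Step 4: Exact two-sided p-value (enumerate n! = 5040 permutations of y under H0): p = 0.002778.
Step 5: alpha = 0.05. reject H0.

tau_b = 0.9048 (C=20, D=1), p = 0.002778, reject H0.


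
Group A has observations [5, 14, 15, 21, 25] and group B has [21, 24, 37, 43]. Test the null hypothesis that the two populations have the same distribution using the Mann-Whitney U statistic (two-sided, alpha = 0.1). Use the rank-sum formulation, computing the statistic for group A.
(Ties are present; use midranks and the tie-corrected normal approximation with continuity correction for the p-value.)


Step 1: Combine and sort all 9 observations; assign midranks.
sorted (value, group): (5,X), (14,X), (15,X), (21,X), (21,Y), (24,Y), (25,X), (37,Y), (43,Y)
ranks: 5->1, 14->2, 15->3, 21->4.5, 21->4.5, 24->6, 25->7, 37->8, 43->9
Step 2: Rank sum for X: R1 = 1 + 2 + 3 + 4.5 + 7 = 17.5.
Step 3: U_X = R1 - n1(n1+1)/2 = 17.5 - 5*6/2 = 17.5 - 15 = 2.5.
       U_Y = n1*n2 - U_X = 20 - 2.5 = 17.5.
Step 4: Ties are present, so use the tie-corrected normal approximation (with continuity correction) for the p-value.
Step 5: p-value = 0.085100; compare to alpha = 0.1. reject H0.

U_X = 2.5, p = 0.085100, reject H0 at alpha = 0.1.


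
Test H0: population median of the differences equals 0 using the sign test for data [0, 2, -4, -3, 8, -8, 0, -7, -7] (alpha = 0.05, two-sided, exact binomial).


Step 1: Discard zero differences. Original n = 9; n_eff = number of nonzero differences = 7.
Nonzero differences (with sign): +2, -4, -3, +8, -8, -7, -7
Step 2: Count signs: positive = 2, negative = 5.
Step 3: Under H0: P(positive) = 0.5, so the number of positives S ~ Bin(7, 0.5).
Step 4: Two-sided exact p-value = sum of Bin(7,0.5) probabilities at or below the observed probability = 0.453125.
Step 5: alpha = 0.05. fail to reject H0.

n_eff = 7, pos = 2, neg = 5, p = 0.453125, fail to reject H0.


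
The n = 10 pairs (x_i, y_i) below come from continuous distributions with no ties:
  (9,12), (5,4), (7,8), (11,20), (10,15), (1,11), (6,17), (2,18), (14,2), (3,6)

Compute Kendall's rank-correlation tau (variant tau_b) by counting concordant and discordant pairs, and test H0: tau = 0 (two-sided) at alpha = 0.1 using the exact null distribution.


Step 1: Enumerate the 45 unordered pairs (i,j) with i<j and classify each by sign(x_j-x_i) * sign(y_j-y_i).
  (1,2):dx=-4,dy=-8->C; (1,3):dx=-2,dy=-4->C; (1,4):dx=+2,dy=+8->C; (1,5):dx=+1,dy=+3->C
  (1,6):dx=-8,dy=-1->C; (1,7):dx=-3,dy=+5->D; (1,8):dx=-7,dy=+6->D; (1,9):dx=+5,dy=-10->D
  (1,10):dx=-6,dy=-6->C; (2,3):dx=+2,dy=+4->C; (2,4):dx=+6,dy=+16->C; (2,5):dx=+5,dy=+11->C
  (2,6):dx=-4,dy=+7->D; (2,7):dx=+1,dy=+13->C; (2,8):dx=-3,dy=+14->D; (2,9):dx=+9,dy=-2->D
  (2,10):dx=-2,dy=+2->D; (3,4):dx=+4,dy=+12->C; (3,5):dx=+3,dy=+7->C; (3,6):dx=-6,dy=+3->D
  (3,7):dx=-1,dy=+9->D; (3,8):dx=-5,dy=+10->D; (3,9):dx=+7,dy=-6->D; (3,10):dx=-4,dy=-2->C
  (4,5):dx=-1,dy=-5->C; (4,6):dx=-10,dy=-9->C; (4,7):dx=-5,dy=-3->C; (4,8):dx=-9,dy=-2->C
  (4,9):dx=+3,dy=-18->D; (4,10):dx=-8,dy=-14->C; (5,6):dx=-9,dy=-4->C; (5,7):dx=-4,dy=+2->D
  (5,8):dx=-8,dy=+3->D; (5,9):dx=+4,dy=-13->D; (5,10):dx=-7,dy=-9->C; (6,7):dx=+5,dy=+6->C
  (6,8):dx=+1,dy=+7->C; (6,9):dx=+13,dy=-9->D; (6,10):dx=+2,dy=-5->D; (7,8):dx=-4,dy=+1->D
  (7,9):dx=+8,dy=-15->D; (7,10):dx=-3,dy=-11->C; (8,9):dx=+12,dy=-16->D; (8,10):dx=+1,dy=-12->D
  (9,10):dx=-11,dy=+4->D
Step 2: C = 23, D = 22, total pairs = 45.
Step 3: tau = (C - D)/(n(n-1)/2) = (23 - 22)/45 = 0.022222.
Step 4: Exact two-sided p-value (enumerate n! = 3628800 permutations of y under H0): p = 1.000000.
Step 5: alpha = 0.1. fail to reject H0.

tau_b = 0.0222 (C=23, D=22), p = 1.000000, fail to reject H0.


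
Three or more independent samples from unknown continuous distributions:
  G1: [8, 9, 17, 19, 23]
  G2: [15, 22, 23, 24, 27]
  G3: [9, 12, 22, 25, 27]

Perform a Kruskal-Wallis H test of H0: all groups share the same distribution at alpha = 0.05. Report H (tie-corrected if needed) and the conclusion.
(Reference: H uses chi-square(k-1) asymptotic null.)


Step 1: Combine all N = 15 observations and assign midranks.
sorted (value, group, rank): (8,G1,1), (9,G1,2.5), (9,G3,2.5), (12,G3,4), (15,G2,5), (17,G1,6), (19,G1,7), (22,G2,8.5), (22,G3,8.5), (23,G1,10.5), (23,G2,10.5), (24,G2,12), (25,G3,13), (27,G2,14.5), (27,G3,14.5)
Step 2: Sum ranks within each group.
R_1 = 27 (n_1 = 5)
R_2 = 50.5 (n_2 = 5)
R_3 = 42.5 (n_3 = 5)
Step 3: H = 12/(N(N+1)) * sum(R_i^2/n_i) - 3(N+1)
     = 12/(15*16) * (27^2/5 + 50.5^2/5 + 42.5^2/5) - 3*16
     = 0.050000 * 1017.1 - 48
     = 2.855000.
Step 4: Ties present; correction factor C = 1 - 24/(15^3 - 15) = 0.992857. Corrected H = 2.855000 / 0.992857 = 2.875540.
Step 5: Under H0, H ~ chi^2(2); p-value = 0.237457.
Step 6: alpha = 0.05. fail to reject H0.

H = 2.8755, df = 2, p = 0.237457, fail to reject H0.


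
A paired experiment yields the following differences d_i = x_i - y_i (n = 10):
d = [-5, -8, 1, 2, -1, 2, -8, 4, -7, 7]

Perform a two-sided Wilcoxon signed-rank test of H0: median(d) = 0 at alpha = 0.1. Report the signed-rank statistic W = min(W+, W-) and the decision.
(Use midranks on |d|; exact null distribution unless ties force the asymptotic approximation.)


Step 1: Drop any zero differences (none here) and take |d_i|.
|d| = [5, 8, 1, 2, 1, 2, 8, 4, 7, 7]
Step 2: Midrank |d_i| (ties get averaged ranks).
ranks: |5|->6, |8|->9.5, |1|->1.5, |2|->3.5, |1|->1.5, |2|->3.5, |8|->9.5, |4|->5, |7|->7.5, |7|->7.5
Step 3: Attach original signs; sum ranks with positive sign and with negative sign.
W+ = 1.5 + 3.5 + 3.5 + 5 + 7.5 = 21
W- = 6 + 9.5 + 1.5 + 9.5 + 7.5 = 34
(Check: W+ + W- = 55 should equal n(n+1)/2 = 55.)
Step 4: Test statistic W = min(W+, W-) = 21.
Step 5: Ties in |d|, so use the tie-corrected normal approximation.
        E[W] = n(n+1)/4 = 10*11/4 = 27.5.
        Tie groups: |d|=1 (t=2), |d|=2 (t=2), |d|=7 (t=2), |d|=8 (t=2); sum(t^3 - t) = 24.
        Var[W] = n(n+1)(2n+1)/24 - sum(t^3-t)/48 = 2310/24 - 24/48 = 95.75.
        z = (W - E[W]) / sqrt(Var[W]) = (21 - 27.5) / 9.7852 = -0.6643.
        Two-sided p = 2*Phi(z) = 0.506518.
Step 6: alpha = 0.1. fail to reject H0.

W+ = 21, W- = 34, W = min = 21, p = 0.506518, fail to reject H0.


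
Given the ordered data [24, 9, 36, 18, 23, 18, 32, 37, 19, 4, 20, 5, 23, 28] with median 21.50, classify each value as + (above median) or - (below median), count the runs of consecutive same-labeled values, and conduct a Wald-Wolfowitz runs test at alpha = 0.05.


Step 1: Compute median = 21.50; label A = above, B = below.
Labels in order: ABABABAABBBBAA  (n_A = 7, n_B = 7)
Step 2: Count runs R = 9.
Step 3: Under H0 (random ordering), E[R] = 2*n_A*n_B/(n_A+n_B) + 1 = 2*7*7/14 + 1 = 8.0000.
        Var[R] = 2*n_A*n_B*(2*n_A*n_B - n_A - n_B) / ((n_A+n_B)^2 * (n_A+n_B-1)) = 8232/2548 = 3.2308.
        SD[R] = 1.7974.
Step 4: Continuity-corrected z = (R - 0.5 - E[R]) / SD[R] = (9 - 0.5 - 8.0000) / 1.7974 = 0.2782.
Step 5: Two-sided p-value via normal approximation = 2*(1 - Phi(|z|)) = 0.780879.
Step 6: alpha = 0.05. fail to reject H0.

R = 9, z = 0.2782, p = 0.780879, fail to reject H0.


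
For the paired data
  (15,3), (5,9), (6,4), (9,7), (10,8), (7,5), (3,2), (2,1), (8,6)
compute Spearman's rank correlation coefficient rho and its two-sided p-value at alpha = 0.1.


Step 1: Rank x and y separately (midranks; no ties here).
rank(x): 15->9, 5->3, 6->4, 9->7, 10->8, 7->5, 3->2, 2->1, 8->6
rank(y): 3->3, 9->9, 4->4, 7->7, 8->8, 5->5, 2->2, 1->1, 6->6
Step 2: d_i = R_x(i) - R_y(i); compute d_i^2.
  (9-3)^2=36, (3-9)^2=36, (4-4)^2=0, (7-7)^2=0, (8-8)^2=0, (5-5)^2=0, (2-2)^2=0, (1-1)^2=0, (6-6)^2=0
sum(d^2) = 72.
Step 3: rho = 1 - 6*72 / (9*(9^2 - 1)) = 1 - 432/720 = 0.400000.
Step 4: Under H0, t = rho * sqrt((n-2)/(1-rho^2)) = 1.1547 ~ t(7).
Step 5: Two-sided p-value from the t-distribution with 7 df = 0.286105.
Step 6: alpha = 0.1. fail to reject H0.

rho = 0.4000, p = 0.286105, fail to reject H0 at alpha = 0.1.


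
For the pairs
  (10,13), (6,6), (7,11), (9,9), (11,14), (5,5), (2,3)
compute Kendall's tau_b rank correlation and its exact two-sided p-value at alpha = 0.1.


Step 1: Enumerate the 21 unordered pairs (i,j) with i<j and classify each by sign(x_j-x_i) * sign(y_j-y_i).
  (1,2):dx=-4,dy=-7->C; (1,3):dx=-3,dy=-2->C; (1,4):dx=-1,dy=-4->C; (1,5):dx=+1,dy=+1->C
  (1,6):dx=-5,dy=-8->C; (1,7):dx=-8,dy=-10->C; (2,3):dx=+1,dy=+5->C; (2,4):dx=+3,dy=+3->C
  (2,5):dx=+5,dy=+8->C; (2,6):dx=-1,dy=-1->C; (2,7):dx=-4,dy=-3->C; (3,4):dx=+2,dy=-2->D
  (3,5):dx=+4,dy=+3->C; (3,6):dx=-2,dy=-6->C; (3,7):dx=-5,dy=-8->C; (4,5):dx=+2,dy=+5->C
  (4,6):dx=-4,dy=-4->C; (4,7):dx=-7,dy=-6->C; (5,6):dx=-6,dy=-9->C; (5,7):dx=-9,dy=-11->C
  (6,7):dx=-3,dy=-2->C
Step 2: C = 20, D = 1, total pairs = 21.
Step 3: tau = (C - D)/(n(n-1)/2) = (20 - 1)/21 = 0.904762.
Step 4: Exact two-sided p-value (enumerate n! = 5040 permutations of y under H0): p = 0.002778.
Step 5: alpha = 0.1. reject H0.

tau_b = 0.9048 (C=20, D=1), p = 0.002778, reject H0.


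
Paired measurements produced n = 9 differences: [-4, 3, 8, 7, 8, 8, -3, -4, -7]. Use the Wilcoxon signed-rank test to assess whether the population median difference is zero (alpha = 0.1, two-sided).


Step 1: Drop any zero differences (none here) and take |d_i|.
|d| = [4, 3, 8, 7, 8, 8, 3, 4, 7]
Step 2: Midrank |d_i| (ties get averaged ranks).
ranks: |4|->3.5, |3|->1.5, |8|->8, |7|->5.5, |8|->8, |8|->8, |3|->1.5, |4|->3.5, |7|->5.5
Step 3: Attach original signs; sum ranks with positive sign and with negative sign.
W+ = 1.5 + 8 + 5.5 + 8 + 8 = 31
W- = 3.5 + 1.5 + 3.5 + 5.5 = 14
(Check: W+ + W- = 45 should equal n(n+1)/2 = 45.)
Step 4: Test statistic W = min(W+, W-) = 14.
Step 5: Ties in |d|, so use the tie-corrected normal approximation.
        E[W] = n(n+1)/4 = 9*10/4 = 22.5.
        Tie groups: |d|=3 (t=2), |d|=4 (t=2), |d|=7 (t=2), |d|=8 (t=3); sum(t^3 - t) = 42.
        Var[W] = n(n+1)(2n+1)/24 - sum(t^3-t)/48 = 1710/24 - 42/48 = 70.375.
        z = (W - E[W]) / sqrt(Var[W]) = (14 - 22.5) / 8.3890 = -1.0132.
        Two-sided p = 2*Phi(z) = 0.310948.
Step 6: alpha = 0.1. fail to reject H0.

W+ = 31, W- = 14, W = min = 14, p = 0.310948, fail to reject H0.


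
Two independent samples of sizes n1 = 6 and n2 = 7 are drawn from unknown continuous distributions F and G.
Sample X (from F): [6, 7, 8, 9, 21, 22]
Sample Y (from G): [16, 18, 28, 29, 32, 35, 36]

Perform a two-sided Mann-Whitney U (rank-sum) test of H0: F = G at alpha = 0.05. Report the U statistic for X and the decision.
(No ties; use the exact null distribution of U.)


Step 1: Combine and sort all 13 observations; assign midranks.
sorted (value, group): (6,X), (7,X), (8,X), (9,X), (16,Y), (18,Y), (21,X), (22,X), (28,Y), (29,Y), (32,Y), (35,Y), (36,Y)
ranks: 6->1, 7->2, 8->3, 9->4, 16->5, 18->6, 21->7, 22->8, 28->9, 29->10, 32->11, 35->12, 36->13
Step 2: Rank sum for X: R1 = 1 + 2 + 3 + 4 + 7 + 8 = 25.
Step 3: U_X = R1 - n1(n1+1)/2 = 25 - 6*7/2 = 25 - 21 = 4.
       U_Y = n1*n2 - U_X = 42 - 4 = 38.
Step 4: No ties, so the exact null distribution of U (based on enumerating the C(13,6) = 1716 equally likely rank assignments) gives the two-sided p-value.
Step 5: p-value = 0.013986; compare to alpha = 0.05. reject H0.

U_X = 4, p = 0.013986, reject H0 at alpha = 0.05.


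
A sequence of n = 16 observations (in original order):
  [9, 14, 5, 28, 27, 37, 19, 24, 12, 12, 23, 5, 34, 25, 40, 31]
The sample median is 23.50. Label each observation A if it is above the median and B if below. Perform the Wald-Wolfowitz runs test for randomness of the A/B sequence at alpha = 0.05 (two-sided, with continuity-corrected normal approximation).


Step 1: Compute median = 23.50; label A = above, B = below.
Labels in order: BBBAAABABBBBAAAA  (n_A = 8, n_B = 8)
Step 2: Count runs R = 6.
Step 3: Under H0 (random ordering), E[R] = 2*n_A*n_B/(n_A+n_B) + 1 = 2*8*8/16 + 1 = 9.0000.
        Var[R] = 2*n_A*n_B*(2*n_A*n_B - n_A - n_B) / ((n_A+n_B)^2 * (n_A+n_B-1)) = 14336/3840 = 3.7333.
        SD[R] = 1.9322.
Step 4: Continuity-corrected z = (R + 0.5 - E[R]) / SD[R] = (6 + 0.5 - 9.0000) / 1.9322 = -1.2939.
Step 5: Two-sided p-value via normal approximation = 2*(1 - Phi(|z|)) = 0.195709.
Step 6: alpha = 0.05. fail to reject H0.

R = 6, z = -1.2939, p = 0.195709, fail to reject H0.


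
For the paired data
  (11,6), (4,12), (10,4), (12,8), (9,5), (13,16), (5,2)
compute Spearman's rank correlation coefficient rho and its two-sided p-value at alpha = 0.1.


Step 1: Rank x and y separately (midranks; no ties here).
rank(x): 11->5, 4->1, 10->4, 12->6, 9->3, 13->7, 5->2
rank(y): 6->4, 12->6, 4->2, 8->5, 5->3, 16->7, 2->1
Step 2: d_i = R_x(i) - R_y(i); compute d_i^2.
  (5-4)^2=1, (1-6)^2=25, (4-2)^2=4, (6-5)^2=1, (3-3)^2=0, (7-7)^2=0, (2-1)^2=1
sum(d^2) = 32.
Step 3: rho = 1 - 6*32 / (7*(7^2 - 1)) = 1 - 192/336 = 0.428571.
Step 4: Under H0, t = rho * sqrt((n-2)/(1-rho^2)) = 1.0607 ~ t(5).
Step 5: Two-sided p-value from the t-distribution with 5 df = 0.337368.
Step 6: alpha = 0.1. fail to reject H0.

rho = 0.4286, p = 0.337368, fail to reject H0 at alpha = 0.1.


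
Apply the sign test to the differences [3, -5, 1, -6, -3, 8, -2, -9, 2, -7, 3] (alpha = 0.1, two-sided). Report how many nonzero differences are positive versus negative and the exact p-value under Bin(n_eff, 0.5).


Step 1: Discard zero differences. Original n = 11; n_eff = number of nonzero differences = 11.
Nonzero differences (with sign): +3, -5, +1, -6, -3, +8, -2, -9, +2, -7, +3
Step 2: Count signs: positive = 5, negative = 6.
Step 3: Under H0: P(positive) = 0.5, so the number of positives S ~ Bin(11, 0.5).
Step 4: Two-sided exact p-value = sum of Bin(11,0.5) probabilities at or below the observed probability = 1.000000.
Step 5: alpha = 0.1. fail to reject H0.

n_eff = 11, pos = 5, neg = 6, p = 1.000000, fail to reject H0.


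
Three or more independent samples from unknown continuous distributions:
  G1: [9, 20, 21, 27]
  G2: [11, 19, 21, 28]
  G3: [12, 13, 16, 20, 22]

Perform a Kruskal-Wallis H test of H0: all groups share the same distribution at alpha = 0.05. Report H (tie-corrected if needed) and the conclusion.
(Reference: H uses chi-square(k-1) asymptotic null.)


Step 1: Combine all N = 13 observations and assign midranks.
sorted (value, group, rank): (9,G1,1), (11,G2,2), (12,G3,3), (13,G3,4), (16,G3,5), (19,G2,6), (20,G1,7.5), (20,G3,7.5), (21,G1,9.5), (21,G2,9.5), (22,G3,11), (27,G1,12), (28,G2,13)
Step 2: Sum ranks within each group.
R_1 = 30 (n_1 = 4)
R_2 = 30.5 (n_2 = 4)
R_3 = 30.5 (n_3 = 5)
Step 3: H = 12/(N(N+1)) * sum(R_i^2/n_i) - 3(N+1)
     = 12/(13*14) * (30^2/4 + 30.5^2/4 + 30.5^2/5) - 3*14
     = 0.065934 * 643.612 - 42
     = 0.435989.
Step 4: Ties present; correction factor C = 1 - 12/(13^3 - 13) = 0.994505. Corrected H = 0.435989 / 0.994505 = 0.438398.
Step 5: Under H0, H ~ chi^2(2); p-value = 0.803162.
Step 6: alpha = 0.05. fail to reject H0.

H = 0.4384, df = 2, p = 0.803162, fail to reject H0.


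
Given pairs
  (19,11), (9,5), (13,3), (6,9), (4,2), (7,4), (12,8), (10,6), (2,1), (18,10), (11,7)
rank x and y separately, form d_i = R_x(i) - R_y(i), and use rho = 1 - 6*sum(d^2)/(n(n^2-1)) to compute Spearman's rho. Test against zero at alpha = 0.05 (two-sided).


Step 1: Rank x and y separately (midranks; no ties here).
rank(x): 19->11, 9->5, 13->9, 6->3, 4->2, 7->4, 12->8, 10->6, 2->1, 18->10, 11->7
rank(y): 11->11, 5->5, 3->3, 9->9, 2->2, 4->4, 8->8, 6->6, 1->1, 10->10, 7->7
Step 2: d_i = R_x(i) - R_y(i); compute d_i^2.
  (11-11)^2=0, (5-5)^2=0, (9-3)^2=36, (3-9)^2=36, (2-2)^2=0, (4-4)^2=0, (8-8)^2=0, (6-6)^2=0, (1-1)^2=0, (10-10)^2=0, (7-7)^2=0
sum(d^2) = 72.
Step 3: rho = 1 - 6*72 / (11*(11^2 - 1)) = 1 - 432/1320 = 0.672727.
Step 4: Under H0, t = rho * sqrt((n-2)/(1-rho^2)) = 2.7277 ~ t(9).
Step 5: Two-sided p-value from the t-distribution with 9 df = 0.023313.
Step 6: alpha = 0.05. reject H0.

rho = 0.6727, p = 0.023313, reject H0 at alpha = 0.05.


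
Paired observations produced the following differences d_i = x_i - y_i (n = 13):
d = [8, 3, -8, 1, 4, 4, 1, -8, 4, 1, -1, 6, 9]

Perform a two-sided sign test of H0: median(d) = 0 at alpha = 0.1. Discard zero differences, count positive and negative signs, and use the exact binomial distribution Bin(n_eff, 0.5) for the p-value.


Step 1: Discard zero differences. Original n = 13; n_eff = number of nonzero differences = 13.
Nonzero differences (with sign): +8, +3, -8, +1, +4, +4, +1, -8, +4, +1, -1, +6, +9
Step 2: Count signs: positive = 10, negative = 3.
Step 3: Under H0: P(positive) = 0.5, so the number of positives S ~ Bin(13, 0.5).
Step 4: Two-sided exact p-value = sum of Bin(13,0.5) probabilities at or below the observed probability = 0.092285.
Step 5: alpha = 0.1. reject H0.

n_eff = 13, pos = 10, neg = 3, p = 0.092285, reject H0.


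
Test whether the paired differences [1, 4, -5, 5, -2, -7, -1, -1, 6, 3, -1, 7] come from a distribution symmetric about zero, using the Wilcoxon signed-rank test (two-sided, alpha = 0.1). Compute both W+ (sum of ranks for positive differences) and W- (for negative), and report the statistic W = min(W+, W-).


Step 1: Drop any zero differences (none here) and take |d_i|.
|d| = [1, 4, 5, 5, 2, 7, 1, 1, 6, 3, 1, 7]
Step 2: Midrank |d_i| (ties get averaged ranks).
ranks: |1|->2.5, |4|->7, |5|->8.5, |5|->8.5, |2|->5, |7|->11.5, |1|->2.5, |1|->2.5, |6|->10, |3|->6, |1|->2.5, |7|->11.5
Step 3: Attach original signs; sum ranks with positive sign and with negative sign.
W+ = 2.5 + 7 + 8.5 + 10 + 6 + 11.5 = 45.5
W- = 8.5 + 5 + 11.5 + 2.5 + 2.5 + 2.5 = 32.5
(Check: W+ + W- = 78 should equal n(n+1)/2 = 78.)
Step 4: Test statistic W = min(W+, W-) = 32.5.
Step 5: Ties in |d|, so use the tie-corrected normal approximation.
        E[W] = n(n+1)/4 = 12*13/4 = 39.
        Tie groups: |d|=1 (t=4), |d|=5 (t=2), |d|=7 (t=2); sum(t^3 - t) = 72.
        Var[W] = n(n+1)(2n+1)/24 - sum(t^3-t)/48 = 3900/24 - 72/48 = 161.
        z = (W - E[W]) / sqrt(Var[W]) = (32.5 - 39) / 12.6886 = -0.5123.
        Two-sided p = 2*Phi(z) = 0.608461.
Step 6: alpha = 0.1. fail to reject H0.

W+ = 45.5, W- = 32.5, W = min = 32.5, p = 0.608461, fail to reject H0.


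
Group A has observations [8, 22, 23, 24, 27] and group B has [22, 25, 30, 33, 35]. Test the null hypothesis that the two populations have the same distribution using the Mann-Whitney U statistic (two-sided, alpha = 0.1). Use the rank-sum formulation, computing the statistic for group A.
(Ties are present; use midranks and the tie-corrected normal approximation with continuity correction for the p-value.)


Step 1: Combine and sort all 10 observations; assign midranks.
sorted (value, group): (8,X), (22,X), (22,Y), (23,X), (24,X), (25,Y), (27,X), (30,Y), (33,Y), (35,Y)
ranks: 8->1, 22->2.5, 22->2.5, 23->4, 24->5, 25->6, 27->7, 30->8, 33->9, 35->10
Step 2: Rank sum for X: R1 = 1 + 2.5 + 4 + 5 + 7 = 19.5.
Step 3: U_X = R1 - n1(n1+1)/2 = 19.5 - 5*6/2 = 19.5 - 15 = 4.5.
       U_Y = n1*n2 - U_X = 25 - 4.5 = 20.5.
Step 4: Ties are present, so use the tie-corrected normal approximation (with continuity correction) for the p-value.
Step 5: p-value = 0.116074; compare to alpha = 0.1. fail to reject H0.

U_X = 4.5, p = 0.116074, fail to reject H0 at alpha = 0.1.


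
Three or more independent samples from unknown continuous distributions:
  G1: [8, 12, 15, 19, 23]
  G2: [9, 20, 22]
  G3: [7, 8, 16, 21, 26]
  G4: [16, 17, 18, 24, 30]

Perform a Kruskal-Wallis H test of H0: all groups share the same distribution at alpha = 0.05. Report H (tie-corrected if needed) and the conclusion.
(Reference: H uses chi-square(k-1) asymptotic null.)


Step 1: Combine all N = 18 observations and assign midranks.
sorted (value, group, rank): (7,G3,1), (8,G1,2.5), (8,G3,2.5), (9,G2,4), (12,G1,5), (15,G1,6), (16,G3,7.5), (16,G4,7.5), (17,G4,9), (18,G4,10), (19,G1,11), (20,G2,12), (21,G3,13), (22,G2,14), (23,G1,15), (24,G4,16), (26,G3,17), (30,G4,18)
Step 2: Sum ranks within each group.
R_1 = 39.5 (n_1 = 5)
R_2 = 30 (n_2 = 3)
R_3 = 41 (n_3 = 5)
R_4 = 60.5 (n_4 = 5)
Step 3: H = 12/(N(N+1)) * sum(R_i^2/n_i) - 3(N+1)
     = 12/(18*19) * (39.5^2/5 + 30^2/3 + 41^2/5 + 60.5^2/5) - 3*19
     = 0.035088 * 1680.3 - 57
     = 1.957895.
Step 4: Ties present; correction factor C = 1 - 12/(18^3 - 18) = 0.997936. Corrected H = 1.957895 / 0.997936 = 1.961944.
Step 5: Under H0, H ~ chi^2(3); p-value = 0.580343.
Step 6: alpha = 0.05. fail to reject H0.

H = 1.9619, df = 3, p = 0.580343, fail to reject H0.
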